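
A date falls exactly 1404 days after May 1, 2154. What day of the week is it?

Sunday

May 1, 2154 is a Wednesday.
1404 mod 7 = 4, so 1404 days after a Wednesday is Wednesday + 4 = Sunday.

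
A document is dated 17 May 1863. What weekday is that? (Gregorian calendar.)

Doomsday rule: the anchor day for the 1800s is Friday. For year 63: 63÷12 = 5 r 3, and 3÷4 = 0, so 5+3+0 = 8.
Friday + 8 ≡ Saturday — that's 1863's doomsday.
In May the doomsday date is May 9.
May 17 is 8 days after May 9; 8 mod 7 = 1, so Saturday + 1 = Sunday.

Sunday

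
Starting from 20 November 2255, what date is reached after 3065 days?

+366 (one year; includes Feb 29, 2256) → Nov 20, 2256 (2699 left).
+365 (one year) → Nov 20, 2257 (2334 left).
+365 (one year) → Nov 20, 2258 (1969 left).
+365 (one year) → Nov 20, 2259 (1604 left).
+366 (one year; includes Feb 29, 2260) → Nov 20, 2260 (1238 left).
+365 (one year) → Nov 20, 2261 (873 left).
+365 (one year) → Nov 20, 2262 (508 left).
+365 (one year) → Nov 20, 2263 (143 left).
Nov has 30 days: +11 → Dec 1, 2263 (132 left).
Dec has 31 days: +31 → Jan 1, 2264 (101 left).
Jan has 31 days: +31 → Feb 1, 2264 (70 left).
Feb has 29 days: +29 → Mar 1, 2264 (41 left).
Mar has 31 days: +31 → Apr 1, 2264 (10 left).
+10 → Apr 11, 2264.

April 11, 2264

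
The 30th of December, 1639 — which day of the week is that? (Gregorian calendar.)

Doomsday rule: the anchor day for the 1600s is Tuesday. For year 39: 39÷12 = 3 r 3, and 3÷4 = 0, so 3+3+0 = 6.
Tuesday + 6 ≡ Monday — that's 1639's doomsday.
In December the doomsday date is Dec 12.
Dec 30 is 18 days after Dec 12; 18 mod 7 = 4, so Monday + 4 = Friday.

Friday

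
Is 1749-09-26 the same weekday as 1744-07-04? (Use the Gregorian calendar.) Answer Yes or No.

From Jul 4, 1744 to Sep 26, 1749 is 1910 days.
1910 mod 7 = 6, so they are different weekdays.
(Jul 4, 1744 is a Saturday; Sep 26, 1749 is a Friday.)

No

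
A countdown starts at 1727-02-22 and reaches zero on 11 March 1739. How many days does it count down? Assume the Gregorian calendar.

Feb 22, 1727 → Feb 22, 1728: 365 days.
Feb 22, 1728 → Feb 22, 1729: 366 days (Feb 29, 1728 is in that span).
Feb 22, 1729 → Feb 22, 1730: 365 days.
Feb 22, 1730 → Feb 22, 1731: 365 days.
Feb 22, 1731 → Feb 22, 1732: 365 days.
Feb 22, 1732 → Feb 22, 1733: 366 days (Feb 29, 1732 is in that span).
Feb 22, 1733 → Feb 22, 1734: 365 days.
Feb 22, 1734 → Feb 22, 1735: 365 days.
Feb 22, 1735 → Feb 22, 1736: 365 days.
Feb 22, 1736 → Feb 22, 1737: 366 days (Feb 29, 1736 is in that span).
Feb 22, 1737 → Feb 22, 1738: 365 days.
Feb 22, 1738 → Mar 22, 1738: 28 days (February has 28).
Mar 22, 1738 → Apr 22, 1738: 31 days (March has 31).
Apr 22, 1738 → May 22, 1738: 30 days (April has 30).
May 22, 1738 → Jun 22, 1738: 31 days (May has 31).
Jun 22, 1738 → Jul 22, 1738: 30 days (June has 30).
Jul 22, 1738 → Aug 22, 1738: 31 days (July has 31).
Aug 22, 1738 → Sep 22, 1738: 31 days (August has 31).
Sep 22, 1738 → Oct 22, 1738: 30 days (September has 30).
Oct 22, 1738 → Nov 22, 1738: 31 days (October has 31).
Nov 22, 1738 → Dec 22, 1738: 30 days (November has 30).
Dec 22, 1738 → Jan 22, 1739: 31 days (December has 31).
Jan 22, 1739 → Feb 22, 1739: 31 days (January has 31).
Feb 22, 1739 → Mar 11, 1739: 17 days.
Total: 4400 days.

4400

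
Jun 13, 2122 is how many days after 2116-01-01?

2355

Jan 1, 2116 → Jan 1, 2117: 366 days (Feb 29, 2116 is in that span).
Jan 1, 2117 → Jan 1, 2118: 365 days.
Jan 1, 2118 → Jan 1, 2119: 365 days.
Jan 1, 2119 → Jan 1, 2120: 365 days.
Jan 1, 2120 → Jan 1, 2121: 366 days (Feb 29, 2120 is in that span).
Jan 1, 2121 → Jan 1, 2122: 365 days.
Jan 1, 2122 → Feb 1, 2122: 31 days (January has 31).
Feb 1, 2122 → Mar 1, 2122: 28 days (February has 28).
Mar 1, 2122 → Apr 1, 2122: 31 days (March has 31).
Apr 1, 2122 → May 1, 2122: 30 days (April has 30).
May 1, 2122 → Jun 1, 2122: 31 days (May has 31).
Jun 1, 2122 → Jun 13, 2122: 12 days.
Total: 2355 days.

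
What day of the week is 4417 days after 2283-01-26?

First find the weekday of Jan 26, 2283. Doomsday rule: the anchor day for the 2200s is Friday. For year 83: 83÷12 = 6 r 11, and 11÷4 = 2, so 6+11+2 = 19.
Friday + 19 ≡ Wednesday — that's 2283's doomsday.
In January the doomsday date is Jan 3 (2283 is not a leap year).
Jan 26 is 23 days after Jan 3; 23 mod 7 = 2, so Wednesday + 2 = Friday.
4417 mod 7 = 0, so 4417 days after a Friday is Friday + 0 = Friday.

Friday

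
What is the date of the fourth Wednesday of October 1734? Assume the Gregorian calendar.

October 27, 1734

October 1, 1734 is a Friday.
The first Wednesday is therefore October 6 (5 days later).
The fourth Wednesday is 6 + 3×7 = October 27.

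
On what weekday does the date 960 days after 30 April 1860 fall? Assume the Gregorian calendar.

Tuesday

Apr 30, 1860 is a Monday.
960 mod 7 = 1, so 960 days after a Monday is Monday + 1 = Tuesday.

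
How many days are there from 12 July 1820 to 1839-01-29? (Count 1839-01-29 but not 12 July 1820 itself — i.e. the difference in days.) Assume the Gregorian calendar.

6775

Jul 12, 1820 → Jul 12, 1821: 365 days.
Jul 12, 1821 → Jul 12, 1822: 365 days.
Jul 12, 1822 → Jul 12, 1823: 365 days.
Jul 12, 1823 → Jul 12, 1824: 366 days (Feb 29, 1824 is in that span).
Jul 12, 1824 → Jul 12, 1825: 365 days.
Jul 12, 1825 → Jul 12, 1826: 365 days.
Jul 12, 1826 → Jul 12, 1827: 365 days.
Jul 12, 1827 → Jul 12, 1828: 366 days (Feb 29, 1828 is in that span).
Jul 12, 1828 → Jul 12, 1829: 365 days.
Jul 12, 1829 → Jul 12, 1830: 365 days.
Jul 12, 1830 → Jul 12, 1831: 365 days.
Jul 12, 1831 → Jul 12, 1832: 366 days (Feb 29, 1832 is in that span).
Jul 12, 1832 → Jul 12, 1833: 365 days.
Jul 12, 1833 → Jul 12, 1834: 365 days.
Jul 12, 1834 → Jul 12, 1835: 365 days.
Jul 12, 1835 → Jul 12, 1836: 366 days (Feb 29, 1836 is in that span).
Jul 12, 1836 → Jul 12, 1837: 365 days.
Jul 12, 1837 → Jul 12, 1838: 365 days.
Jul 12, 1838 → Aug 12, 1838: 31 days (July has 31).
Aug 12, 1838 → Sep 12, 1838: 31 days (August has 31).
Sep 12, 1838 → Oct 12, 1838: 30 days (September has 30).
Oct 12, 1838 → Nov 12, 1838: 31 days (October has 31).
Nov 12, 1838 → Dec 12, 1838: 30 days (November has 30).
Dec 12, 1838 → Jan 12, 1839: 31 days (December has 31).
Jan 12, 1839 → Jan 29, 1839: 17 days.
Total: 6775 days.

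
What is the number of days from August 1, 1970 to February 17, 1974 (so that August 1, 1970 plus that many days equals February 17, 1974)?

Aug 1, 1970 → Aug 1, 1971: 365 days.
Aug 1, 1971 → Aug 1, 1972: 366 days (Feb 29, 1972 is in that span).
Aug 1, 1972 → Aug 1, 1973: 365 days.
Aug 1, 1973 → Sep 1, 1973: 31 days (August has 31).
Sep 1, 1973 → Oct 1, 1973: 30 days (September has 30).
Oct 1, 1973 → Nov 1, 1973: 31 days (October has 31).
Nov 1, 1973 → Dec 1, 1973: 30 days (November has 30).
Dec 1, 1973 → Jan 1, 1974: 31 days (December has 31).
Jan 1, 1974 → Feb 1, 1974: 31 days (January has 31).
Feb 1, 1974 → Feb 17, 1974: 16 days.
Total: 1296 days.

1296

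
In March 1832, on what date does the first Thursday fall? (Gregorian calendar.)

March 1, 1832

March 1, 1832 is a Thursday.
The first Thursday is therefore March 1 (same day).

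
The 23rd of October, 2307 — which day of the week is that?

Wednesday

Doomsday rule: the anchor day for the 2300s is Wednesday. For year 07: 7÷12 = 0 r 7, and 7÷4 = 1, so 0+7+1 = 8.
Wednesday + 8 ≡ Thursday — that's 2307's doomsday.
In October the doomsday date is Oct 10.
Oct 23 is 13 days after Oct 10; 13 mod 7 = 6, so Thursday + 6 = Wednesday.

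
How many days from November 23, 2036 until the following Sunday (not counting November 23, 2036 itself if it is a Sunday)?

Nov 23, 2036 is a Sunday.
From Sunday to the next Sunday is 7 days.

7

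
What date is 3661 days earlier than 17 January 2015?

January 8, 2005

−365 (one year) → Jan 17, 2014 (3296 left).
−365 (one year) → Jan 17, 2013 (2931 left).
−366 (one year; includes Feb 29, 2012) → Jan 17, 2012 (2565 left).
−365 (one year) → Jan 17, 2011 (2200 left).
−365 (one year) → Jan 17, 2010 (1835 left).
−365 (one year) → Jan 17, 2009 (1470 left).
−366 (one year; includes Feb 29, 2008) → Jan 17, 2008 (1104 left).
−365 (one year) → Jan 17, 2007 (739 left).
−365 (one year) → Jan 17, 2006 (374 left).
−17 → Dec 31, 2005 (end of Dec, 31 days; 357 left).
−31 → Nov 30, 2005 (end of Nov, 30 days; 326 left).
−30 → Oct 31, 2005 (end of Oct, 31 days; 296 left).
−31 → Sep 30, 2005 (end of Sep, 30 days; 265 left).
−30 → Aug 31, 2005 (end of Aug, 31 days; 235 left).
−31 → Jul 31, 2005 (end of Jul, 31 days; 204 left).
−31 → Jun 30, 2005 (end of Jun, 30 days; 173 left).
−30 → May 31, 2005 (end of May, 31 days; 143 left).
−31 → Apr 30, 2005 (end of Apr, 30 days; 112 left).
−30 → Mar 31, 2005 (end of Mar, 31 days; 82 left).
−31 → Feb 28, 2005 (end of Feb, 28 days; 51 left).
−28 → Jan 31, 2005 (end of Jan, 31 days; 23 left).
−23 → Jan 8, 2005.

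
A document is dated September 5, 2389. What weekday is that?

Doomsday rule: the anchor day for the 2300s is Wednesday. For year 89: 89÷12 = 7 r 5, and 5÷4 = 1, so 7+5+1 = 13.
Wednesday + 13 ≡ Tuesday — that's 2389's doomsday.
In September the doomsday date is Sep 5.
Sep 5 is the doomsday itself: Tuesday.

Tuesday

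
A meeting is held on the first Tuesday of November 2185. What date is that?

November 1, 2185

November 1, 2185 is a Tuesday.
The first Tuesday is therefore November 1 (same day).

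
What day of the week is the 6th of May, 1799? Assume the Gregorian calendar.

Monday

Doomsday rule: the anchor day for the 1700s is Sunday. For year 99: 99÷12 = 8 r 3, and 3÷4 = 0, so 8+3+0 = 11.
Sunday + 11 ≡ Thursday — that's 1799's doomsday.
In May the doomsday date is May 9.
May 6 is 3 days before May 9; 3 mod 7 = 3, so Thursday − 3 = Monday.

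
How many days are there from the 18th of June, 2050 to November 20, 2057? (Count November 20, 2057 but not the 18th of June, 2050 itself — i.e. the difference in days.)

2712

Jun 18, 2050 → Jun 18, 2051: 365 days.
Jun 18, 2051 → Jun 18, 2052: 366 days (Feb 29, 2052 is in that span).
Jun 18, 2052 → Jun 18, 2053: 365 days.
Jun 18, 2053 → Jun 18, 2054: 365 days.
Jun 18, 2054 → Jun 18, 2055: 365 days.
Jun 18, 2055 → Jun 18, 2056: 366 days (Feb 29, 2056 is in that span).
Jun 18, 2056 → Jun 18, 2057: 365 days.
Jun 18, 2057 → Jul 18, 2057: 30 days (June has 30).
Jul 18, 2057 → Aug 18, 2057: 31 days (July has 31).
Aug 18, 2057 → Sep 18, 2057: 31 days (August has 31).
Sep 18, 2057 → Oct 18, 2057: 30 days (September has 30).
Oct 18, 2057 → Nov 18, 2057: 31 days (October has 31).
Nov 18, 2057 → Nov 20, 2057: 2 days.
Total: 2712 days.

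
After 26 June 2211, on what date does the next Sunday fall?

June 30, 2211

Jun 26, 2211 is a Wednesday.
From Wednesday to the next Sunday is 4 days.
Jun 26, 2211 + 4 = Jun 30, 2211.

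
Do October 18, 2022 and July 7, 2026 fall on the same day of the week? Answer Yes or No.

From Oct 18, 2022 to Jul 7, 2026 is 1358 days.
1358 mod 7 = 0, so they are the same weekday.
(Oct 18, 2022 is a Tuesday; Jul 7, 2026 is a Tuesday.)

Yes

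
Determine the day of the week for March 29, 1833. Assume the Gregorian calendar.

Doomsday rule: the anchor day for the 1800s is Friday. For year 33: 33÷12 = 2 r 9, and 9÷4 = 2, so 2+9+2 = 13.
Friday + 13 ≡ Thursday — that's 1833's doomsday.
In March the doomsday date is Mar 14.
Mar 29 is 15 days after Mar 14; 15 mod 7 = 1, so Thursday + 1 = Friday.

Friday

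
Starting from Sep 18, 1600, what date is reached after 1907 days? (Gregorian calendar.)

December 8, 1605

+365 (one year) → Sep 18, 1601 (1542 left).
+365 (one year) → Sep 18, 1602 (1177 left).
+365 (one year) → Sep 18, 1603 (812 left).
+366 (one year; includes Feb 29, 1604) → Sep 18, 1604 (446 left).
+365 (one year) → Sep 18, 1605 (81 left).
Sep has 30 days: +13 → Oct 1, 1605 (68 left).
Oct has 31 days: +31 → Nov 1, 1605 (37 left).
Nov has 30 days: +30 → Dec 1, 1605 (7 left).
+7 → Dec 8, 1605.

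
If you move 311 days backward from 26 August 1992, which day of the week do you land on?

Sunday

Aug 26, 1992 is a Wednesday.
311 mod 7 = 3, so 311 days before a Wednesday is Wednesday − 3 = Sunday.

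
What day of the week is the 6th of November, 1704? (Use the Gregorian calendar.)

Doomsday rule: the anchor day for the 1700s is Sunday. For year 04: 4÷12 = 0 r 4, and 4÷4 = 1, so 0+4+1 = 5.
Sunday + 5 ≡ Friday — that's 1704's doomsday.
In November the doomsday date is Nov 7.
Nov 6 is 1 day before Nov 7; 1 mod 7 = 1, so Friday − 1 = Thursday.

Thursday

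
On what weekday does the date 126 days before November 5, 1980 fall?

Nov 5, 1980 is a Wednesday.
126 mod 7 = 0, so 126 days before a Wednesday is Wednesday − 0 = Wednesday.

Wednesday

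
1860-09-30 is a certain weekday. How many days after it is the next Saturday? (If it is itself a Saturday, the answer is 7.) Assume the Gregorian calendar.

Sep 30, 1860 is a Sunday.
From Sunday to the next Saturday is 6 days.

6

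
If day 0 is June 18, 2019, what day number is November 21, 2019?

156

Jun 18, 2019 → Jul 18, 2019: 30 days (June has 30).
Jul 18, 2019 → Aug 18, 2019: 31 days (July has 31).
Aug 18, 2019 → Sep 18, 2019: 31 days (August has 31).
Sep 18, 2019 → Oct 18, 2019: 30 days (September has 30).
Oct 18, 2019 → Nov 18, 2019: 31 days (October has 31).
Nov 18, 2019 → Nov 21, 2019: 3 days.
Total: 156 days.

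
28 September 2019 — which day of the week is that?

January 1, 2019 is a Tuesday.
Jan 1, 2019 → Feb 1, 2019: 31 days (January has 31).
Feb 1, 2019 → Mar 1, 2019: 28 days (February has 28).
Mar 1, 2019 → Apr 1, 2019: 31 days (March has 31).
Apr 1, 2019 → May 1, 2019: 30 days (April has 30).
May 1, 2019 → Jun 1, 2019: 31 days (May has 31).
Jun 1, 2019 → Jul 1, 2019: 30 days (June has 30).
Jul 1, 2019 → Aug 1, 2019: 31 days (July has 31).
Aug 1, 2019 → Sep 1, 2019: 31 days (August has 31).
Sep 1, 2019 → Sep 28, 2019: 27 days.
Total: 270 days.
270 mod 7 = 4, so Tuesday + 4 = Saturday.

Saturday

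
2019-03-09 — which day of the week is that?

Saturday

January 1, 2019 is a Tuesday.
Jan 1, 2019 → Feb 1, 2019: 31 days (January has 31).
Feb 1, 2019 → Mar 1, 2019: 28 days (February has 28).
Mar 1, 2019 → Mar 9, 2019: 8 days.
Total: 67 days.
67 mod 7 = 4, so Tuesday + 4 = Saturday.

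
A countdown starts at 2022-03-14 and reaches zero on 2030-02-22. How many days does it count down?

Mar 14, 2022 → Mar 14, 2023: 365 days.
Mar 14, 2023 → Mar 14, 2024: 366 days (Feb 29, 2024 is in that span).
Mar 14, 2024 → Mar 14, 2025: 365 days.
Mar 14, 2025 → Mar 14, 2026: 365 days.
Mar 14, 2026 → Mar 14, 2027: 365 days.
Mar 14, 2027 → Mar 14, 2028: 366 days (Feb 29, 2028 is in that span).
Mar 14, 2028 → Mar 14, 2029: 365 days.
Mar 14, 2029 → Apr 14, 2029: 31 days (March has 31).
Apr 14, 2029 → May 14, 2029: 30 days (April has 30).
May 14, 2029 → Jun 14, 2029: 31 days (May has 31).
Jun 14, 2029 → Jul 14, 2029: 30 days (June has 30).
Jul 14, 2029 → Aug 14, 2029: 31 days (July has 31).
Aug 14, 2029 → Sep 14, 2029: 31 days (August has 31).
Sep 14, 2029 → Oct 14, 2029: 30 days (September has 30).
Oct 14, 2029 → Nov 14, 2029: 31 days (October has 31).
Nov 14, 2029 → Dec 14, 2029: 30 days (November has 30).
Dec 14, 2029 → Jan 14, 2030: 31 days (December has 31).
Jan 14, 2030 → Feb 14, 2030: 31 days (January has 31).
Feb 14, 2030 → Feb 22, 2030: 8 days.
Total: 2902 days.

2902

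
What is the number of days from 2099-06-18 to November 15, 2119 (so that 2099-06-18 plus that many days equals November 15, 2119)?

Jun 18, 2099 → Jun 18, 2100: 365 days.
Jun 18, 2100 → Jun 18, 2101: 365 days.
Jun 18, 2101 → Jun 18, 2102: 365 days.
Jun 18, 2102 → Jun 18, 2103: 365 days.
Jun 18, 2103 → Jun 18, 2104: 366 days (Feb 29, 2104 is in that span).
Jun 18, 2104 → Jun 18, 2105: 365 days.
Jun 18, 2105 → Jun 18, 2106: 365 days.
Jun 18, 2106 → Jun 18, 2107: 365 days.
Jun 18, 2107 → Jun 18, 2108: 366 days (Feb 29, 2108 is in that span).
Jun 18, 2108 → Jun 18, 2109: 365 days.
Jun 18, 2109 → Jun 18, 2110: 365 days.
Jun 18, 2110 → Jun 18, 2111: 365 days.
Jun 18, 2111 → Jun 18, 2112: 366 days (Feb 29, 2112 is in that span).
Jun 18, 2112 → Jun 18, 2113: 365 days.
Jun 18, 2113 → Jun 18, 2114: 365 days.
Jun 18, 2114 → Jun 18, 2115: 365 days.
Jun 18, 2115 → Jun 18, 2116: 366 days (Feb 29, 2116 is in that span).
Jun 18, 2116 → Jun 18, 2117: 365 days.
Jun 18, 2117 → Jun 18, 2118: 365 days.
Jun 18, 2118 → Jun 18, 2119: 365 days.
Jun 18, 2119 → Jul 18, 2119: 30 days (June has 30).
Jul 18, 2119 → Aug 18, 2119: 31 days (July has 31).
Aug 18, 2119 → Sep 18, 2119: 31 days (August has 31).
Sep 18, 2119 → Oct 18, 2119: 30 days (September has 30).
Oct 18, 2119 → Nov 15, 2119: 28 days.
Total: 7454 days.

7454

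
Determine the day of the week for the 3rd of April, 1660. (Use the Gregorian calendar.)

Doomsday rule: the anchor day for the 1600s is Tuesday. For year 60: 60÷12 = 5 r 0, and 0÷4 = 0, so 5+0+0 = 5.
Tuesday + 5 ≡ Sunday — that's 1660's doomsday.
In April the doomsday date is Apr 4.
Apr 3 is 1 day before Apr 4; 1 mod 7 = 1, so Sunday − 1 = Saturday.

Saturday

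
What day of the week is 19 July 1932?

Doomsday rule: the anchor day for the 1900s is Wednesday. For year 32: 32÷12 = 2 r 8, and 8÷4 = 2, so 2+8+2 = 12.
Wednesday + 12 ≡ Monday — that's 1932's doomsday.
In July the doomsday date is Jul 11.
Jul 19 is 8 days after Jul 11; 8 mod 7 = 1, so Monday + 1 = Tuesday.

Tuesday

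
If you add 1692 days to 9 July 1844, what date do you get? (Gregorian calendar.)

February 25, 1849

+365 (one year) → Jul 9, 1845 (1327 left).
+365 (one year) → Jul 9, 1846 (962 left).
+365 (one year) → Jul 9, 1847 (597 left).
+366 (one year; includes Feb 29, 1848) → Jul 9, 1848 (231 left).
Jul has 31 days: +23 → Aug 1, 1848 (208 left).
Aug has 31 days: +31 → Sep 1, 1848 (177 left).
Sep has 30 days: +30 → Oct 1, 1848 (147 left).
Oct has 31 days: +31 → Nov 1, 1848 (116 left).
Nov has 30 days: +30 → Dec 1, 1848 (86 left).
Dec has 31 days: +31 → Jan 1, 1849 (55 left).
Jan has 31 days: +31 → Feb 1, 1849 (24 left).
+24 → Feb 25, 1849.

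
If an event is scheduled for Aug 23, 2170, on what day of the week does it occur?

Doomsday rule: the anchor day for the 2100s is Sunday. For year 70: 70÷12 = 5 r 10, and 10÷4 = 2, so 5+10+2 = 17.
Sunday + 17 ≡ Wednesday — that's 2170's doomsday.
In August the doomsday date is Aug 8.
Aug 23 is 15 days after Aug 8; 15 mod 7 = 1, so Wednesday + 1 = Thursday.

Thursday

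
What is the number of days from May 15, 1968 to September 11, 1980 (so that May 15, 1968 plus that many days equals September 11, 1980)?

4502

May 15, 1968 → May 15, 1969: 365 days.
May 15, 1969 → May 15, 1970: 365 days.
May 15, 1970 → May 15, 1971: 365 days.
May 15, 1971 → May 15, 1972: 366 days (Feb 29, 1972 is in that span).
May 15, 1972 → May 15, 1973: 365 days.
May 15, 1973 → May 15, 1974: 365 days.
May 15, 1974 → May 15, 1975: 365 days.
May 15, 1975 → May 15, 1976: 366 days (Feb 29, 1976 is in that span).
May 15, 1976 → May 15, 1977: 365 days.
May 15, 1977 → May 15, 1978: 365 days.
May 15, 1978 → May 15, 1979: 365 days.
May 15, 1979 → May 15, 1980: 366 days (Feb 29, 1980 is in that span).
May 15, 1980 → Jun 15, 1980: 31 days (May has 31).
Jun 15, 1980 → Jul 15, 1980: 30 days (June has 30).
Jul 15, 1980 → Aug 15, 1980: 31 days (July has 31).
Aug 15, 1980 → Sep 11, 1980: 27 days.
Total: 4502 days.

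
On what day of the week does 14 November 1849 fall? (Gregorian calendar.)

Doomsday rule: the anchor day for the 1800s is Friday. For year 49: 49÷12 = 4 r 1, and 1÷4 = 0, so 4+1+0 = 5.
Friday + 5 ≡ Wednesday — that's 1849's doomsday.
In November the doomsday date is Nov 7.
Nov 14 is 7 days after Nov 7; 7 mod 7 = 0, so Wednesday + 0 = Wednesday.

Wednesday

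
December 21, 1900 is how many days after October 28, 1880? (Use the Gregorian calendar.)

Oct 28, 1880 → Oct 28, 1881: 365 days.
Oct 28, 1881 → Oct 28, 1882: 365 days.
Oct 28, 1882 → Oct 28, 1883: 365 days.
Oct 28, 1883 → Oct 28, 1884: 366 days (Feb 29, 1884 is in that span).
Oct 28, 1884 → Oct 28, 1885: 365 days.
Oct 28, 1885 → Oct 28, 1886: 365 days.
Oct 28, 1886 → Oct 28, 1887: 365 days.
Oct 28, 1887 → Oct 28, 1888: 366 days (Feb 29, 1888 is in that span).
Oct 28, 1888 → Oct 28, 1889: 365 days.
Oct 28, 1889 → Oct 28, 1890: 365 days.
Oct 28, 1890 → Oct 28, 1891: 365 days.
Oct 28, 1891 → Oct 28, 1892: 366 days (Feb 29, 1892 is in that span).
Oct 28, 1892 → Oct 28, 1893: 365 days.
Oct 28, 1893 → Oct 28, 1894: 365 days.
Oct 28, 1894 → Oct 28, 1895: 365 days.
Oct 28, 1895 → Oct 28, 1896: 366 days (Feb 29, 1896 is in that span).
Oct 28, 1896 → Oct 28, 1897: 365 days.
Oct 28, 1897 → Oct 28, 1898: 365 days.
Oct 28, 1898 → Oct 28, 1899: 365 days.
Oct 28, 1899 → Oct 28, 1900: 365 days.
Oct 28, 1900 → Nov 28, 1900: 31 days (October has 31).
Nov 28, 1900 → Dec 21, 1900: 23 days.
Total: 7358 days.

7358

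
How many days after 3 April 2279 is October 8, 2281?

919

Apr 3, 2279 → Apr 3, 2280: 366 days (Feb 29, 2280 is in that span).
Apr 3, 2280 → Apr 3, 2281: 365 days.
Apr 3, 2281 → May 3, 2281: 30 days (April has 30).
May 3, 2281 → Jun 3, 2281: 31 days (May has 31).
Jun 3, 2281 → Jul 3, 2281: 30 days (June has 30).
Jul 3, 2281 → Aug 3, 2281: 31 days (July has 31).
Aug 3, 2281 → Sep 3, 2281: 31 days (August has 31).
Sep 3, 2281 → Oct 3, 2281: 30 days (September has 30).
Oct 3, 2281 → Oct 8, 2281: 5 days.
Total: 919 days.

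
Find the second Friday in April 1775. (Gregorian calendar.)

April 14, 1775

April 1, 1775 is a Saturday.
The first Friday is therefore April 7 (6 days later).
The second Friday is 7 + 1×7 = April 14.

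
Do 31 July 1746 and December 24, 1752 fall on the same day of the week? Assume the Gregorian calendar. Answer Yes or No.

From Jul 31, 1746 to Dec 24, 1752 is 2338 days.
2338 mod 7 = 0, so they are the same weekday.
(Jul 31, 1746 is a Sunday; Dec 24, 1752 is a Sunday.)

Yes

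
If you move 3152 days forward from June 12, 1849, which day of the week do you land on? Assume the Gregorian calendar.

Thursday

Jun 12, 1849 is a Tuesday.
3152 mod 7 = 2, so 3152 days after a Tuesday is Tuesday + 2 = Thursday.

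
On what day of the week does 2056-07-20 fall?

Doomsday rule: the anchor day for the 2000s is Tuesday. For year 56: 56÷12 = 4 r 8, and 8÷4 = 2, so 4+8+2 = 14.
Tuesday + 14 ≡ Tuesday — that's 2056's doomsday.
In July the doomsday date is Jul 11.
Jul 20 is 9 days after Jul 11; 9 mod 7 = 2, so Tuesday + 2 = Thursday.

Thursday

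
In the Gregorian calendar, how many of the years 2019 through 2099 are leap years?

Multiples of 4 in [2019,2099]: 20.
Of those, multiples of 100: 0 (not leap unless ÷400).
Multiples of 400: 0.
Leap years = 20 − 0 + 0 = 20.

20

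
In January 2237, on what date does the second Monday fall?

January 1, 2237 is a Sunday.
The first Monday is therefore January 2 (1 days later).
The second Monday is 2 + 1×7 = January 9.

January 9, 2237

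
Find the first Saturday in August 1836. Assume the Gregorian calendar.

August 6, 1836

August 1, 1836 is a Monday.
The first Saturday is therefore August 6 (5 days later).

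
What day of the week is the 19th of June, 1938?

Sunday

Doomsday rule: the anchor day for the 1900s is Wednesday. For year 38: 38÷12 = 3 r 2, and 2÷4 = 0, so 3+2+0 = 5.
Wednesday + 5 ≡ Monday — that's 1938's doomsday.
In June the doomsday date is Jun 6.
Jun 19 is 13 days after Jun 6; 13 mod 7 = 6, so Monday + 6 = Sunday.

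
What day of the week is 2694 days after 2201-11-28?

First find the weekday of Nov 28, 2201. Doomsday rule: the anchor day for the 2200s is Friday. For year 01: 1÷12 = 0 r 1, and 1÷4 = 0, so 0+1+0 = 1.
Friday + 1 ≡ Saturday — that's 2201's doomsday.
In November the doomsday date is Nov 7.
Nov 28 is 21 days after Nov 7; 21 mod 7 = 0, so Saturday + 0 = Saturday.
2694 mod 7 = 6, so 2694 days after a Saturday is Saturday + 6 = Friday.

Friday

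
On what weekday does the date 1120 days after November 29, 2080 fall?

Nov 29, 2080 is a Friday.
1120 mod 7 = 0, so 1120 days after a Friday is Friday + 0 = Friday.

Friday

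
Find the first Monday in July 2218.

July 1, 2218 is a Wednesday.
The first Monday is therefore July 6 (5 days later).

July 6, 2218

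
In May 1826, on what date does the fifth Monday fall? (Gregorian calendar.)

May 1, 1826 is a Monday.
The first Monday is therefore May 1 (same day).
The fifth Monday is 1 + 4×7 = May 29.

May 29, 1826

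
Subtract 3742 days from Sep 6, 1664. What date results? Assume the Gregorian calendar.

−366 (one year; includes Feb 29, 1664) → Sep 6, 1663 (3376 left).
−365 (one year) → Sep 6, 1662 (3011 left).
−365 (one year) → Sep 6, 1661 (2646 left).
−365 (one year) → Sep 6, 1660 (2281 left).
−366 (one year; includes Feb 29, 1660) → Sep 6, 1659 (1915 left).
−365 (one year) → Sep 6, 1658 (1550 left).
−365 (one year) → Sep 6, 1657 (1185 left).
−365 (one year) → Sep 6, 1656 (820 left).
−366 (one year; includes Feb 29, 1656) → Sep 6, 1655 (454 left).
−365 (one year) → Sep 6, 1654 (89 left).
−6 → Aug 31, 1654 (end of Aug, 31 days; 83 left).
−31 → Jul 31, 1654 (end of Jul, 31 days; 52 left).
−31 → Jun 30, 1654 (end of Jun, 30 days; 21 left).
−21 → Jun 9, 1654.

June 9, 1654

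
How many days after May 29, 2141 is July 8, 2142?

May 29, 2141 → May 29, 2142: 365 days.
May 29, 2142 → Jun 29, 2142: 31 days (May has 31).
Jun 29, 2142 → Jul 8, 2142: 9 days.
Total: 405 days.

405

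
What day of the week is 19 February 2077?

January 1, 2077 is a Friday.
Jan 1, 2077 → Feb 1, 2077: 31 days (January has 31).
Feb 1, 2077 → Feb 19, 2077: 18 days.
Total: 49 days.
49 mod 7 = 0, so Friday + 0 = Friday.

Friday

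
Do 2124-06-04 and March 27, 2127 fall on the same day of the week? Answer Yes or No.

No

From Jun 4, 2124 to Mar 27, 2127 is 1026 days.
1026 mod 7 = 4, so they are different weekdays.
(Jun 4, 2124 is a Sunday; Mar 27, 2127 is a Thursday.)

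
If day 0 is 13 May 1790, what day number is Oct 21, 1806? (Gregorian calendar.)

6004

May 13, 1790 → May 13, 1791: 365 days.
May 13, 1791 → May 13, 1792: 366 days (Feb 29, 1792 is in that span).
May 13, 1792 → May 13, 1793: 365 days.
May 13, 1793 → May 13, 1794: 365 days.
May 13, 1794 → May 13, 1795: 365 days.
May 13, 1795 → May 13, 1796: 366 days (Feb 29, 1796 is in that span).
May 13, 1796 → May 13, 1797: 365 days.
May 13, 1797 → May 13, 1798: 365 days.
May 13, 1798 → May 13, 1799: 365 days.
May 13, 1799 → May 13, 1800: 365 days.
May 13, 1800 → May 13, 1801: 365 days.
May 13, 1801 → May 13, 1802: 365 days.
May 13, 1802 → May 13, 1803: 365 days.
May 13, 1803 → May 13, 1804: 366 days (Feb 29, 1804 is in that span).
May 13, 1804 → May 13, 1805: 365 days.
May 13, 1805 → May 13, 1806: 365 days.
May 13, 1806 → Jun 13, 1806: 31 days (May has 31).
Jun 13, 1806 → Jul 13, 1806: 30 days (June has 30).
Jul 13, 1806 → Aug 13, 1806: 31 days (July has 31).
Aug 13, 1806 → Sep 13, 1806: 31 days (August has 31).
Sep 13, 1806 → Oct 13, 1806: 30 days (September has 30).
Oct 13, 1806 → Oct 21, 1806: 8 days.
Total: 6004 days.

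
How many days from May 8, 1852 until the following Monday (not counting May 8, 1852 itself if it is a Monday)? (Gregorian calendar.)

May 8, 1852 is a Saturday.
From Saturday to the next Monday is 2 days.

2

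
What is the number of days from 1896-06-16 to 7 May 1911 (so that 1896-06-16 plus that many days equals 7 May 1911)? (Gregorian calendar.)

5437

Jun 16, 1896 → Jun 16, 1897: 365 days.
Jun 16, 1897 → Jun 16, 1898: 365 days.
Jun 16, 1898 → Jun 16, 1899: 365 days.
Jun 16, 1899 → Jun 16, 1900: 365 days.
Jun 16, 1900 → Jun 16, 1901: 365 days.
Jun 16, 1901 → Jun 16, 1902: 365 days.
Jun 16, 1902 → Jun 16, 1903: 365 days.
Jun 16, 1903 → Jun 16, 1904: 366 days (Feb 29, 1904 is in that span).
Jun 16, 1904 → Jun 16, 1905: 365 days.
Jun 16, 1905 → Jun 16, 1906: 365 days.
Jun 16, 1906 → Jun 16, 1907: 365 days.
Jun 16, 1907 → Jun 16, 1908: 366 days (Feb 29, 1908 is in that span).
Jun 16, 1908 → Jun 16, 1909: 365 days.
Jun 16, 1909 → Jun 16, 1910: 365 days.
Jun 16, 1910 → Jul 16, 1910: 30 days (June has 30).
Jul 16, 1910 → Aug 16, 1910: 31 days (July has 31).
Aug 16, 1910 → Sep 16, 1910: 31 days (August has 31).
Sep 16, 1910 → Oct 16, 1910: 30 days (September has 30).
Oct 16, 1910 → Nov 16, 1910: 31 days (October has 31).
Nov 16, 1910 → Dec 16, 1910: 30 days (November has 30).
Dec 16, 1910 → Jan 16, 1911: 31 days (December has 31).
Jan 16, 1911 → Feb 16, 1911: 31 days (January has 31).
Feb 16, 1911 → Mar 16, 1911: 28 days (February has 28).
Mar 16, 1911 → Apr 16, 1911: 31 days (March has 31).
Apr 16, 1911 → May 7, 1911: 21 days.
Total: 5437 days.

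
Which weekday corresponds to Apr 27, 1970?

Doomsday rule: the anchor day for the 1900s is Wednesday. For year 70: 70÷12 = 5 r 10, and 10÷4 = 2, so 5+10+2 = 17.
Wednesday + 17 ≡ Saturday — that's 1970's doomsday.
In April the doomsday date is Apr 4.
Apr 27 is 23 days after Apr 4; 23 mod 7 = 2, so Saturday + 2 = Monday.

Monday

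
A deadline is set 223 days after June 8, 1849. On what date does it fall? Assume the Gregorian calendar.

Jun has 30 days: +23 → Jul 1, 1849 (200 left).
Jul has 31 days: +31 → Aug 1, 1849 (169 left).
Aug has 31 days: +31 → Sep 1, 1849 (138 left).
Sep has 30 days: +30 → Oct 1, 1849 (108 left).
Oct has 31 days: +31 → Nov 1, 1849 (77 left).
Nov has 30 days: +30 → Dec 1, 1849 (47 left).
Dec has 31 days: +31 → Jan 1, 1850 (16 left).
+16 → Jan 17, 1850.

January 17, 1850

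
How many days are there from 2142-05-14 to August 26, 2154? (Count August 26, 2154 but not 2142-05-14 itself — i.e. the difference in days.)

4487

May 14, 2142 → May 14, 2143: 365 days.
May 14, 2143 → May 14, 2144: 366 days (Feb 29, 2144 is in that span).
May 14, 2144 → May 14, 2145: 365 days.
May 14, 2145 → May 14, 2146: 365 days.
May 14, 2146 → May 14, 2147: 365 days.
May 14, 2147 → May 14, 2148: 366 days (Feb 29, 2148 is in that span).
May 14, 2148 → May 14, 2149: 365 days.
May 14, 2149 → May 14, 2150: 365 days.
May 14, 2150 → May 14, 2151: 365 days.
May 14, 2151 → May 14, 2152: 366 days (Feb 29, 2152 is in that span).
May 14, 2152 → May 14, 2153: 365 days.
May 14, 2153 → May 14, 2154: 365 days.
May 14, 2154 → Jun 14, 2154: 31 days (May has 31).
Jun 14, 2154 → Jul 14, 2154: 30 days (June has 30).
Jul 14, 2154 → Aug 14, 2154: 31 days (July has 31).
Aug 14, 2154 → Aug 26, 2154: 12 days.
Total: 4487 days.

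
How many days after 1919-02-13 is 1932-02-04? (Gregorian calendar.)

4739

Feb 13, 1919 → Feb 13, 1920: 365 days.
Feb 13, 1920 → Feb 13, 1921: 366 days (Feb 29, 1920 is in that span).
Feb 13, 1921 → Feb 13, 1922: 365 days.
Feb 13, 1922 → Feb 13, 1923: 365 days.
Feb 13, 1923 → Feb 13, 1924: 365 days.
Feb 13, 1924 → Feb 13, 1925: 366 days (Feb 29, 1924 is in that span).
Feb 13, 1925 → Feb 13, 1926: 365 days.
Feb 13, 1926 → Feb 13, 1927: 365 days.
Feb 13, 1927 → Feb 13, 1928: 365 days.
Feb 13, 1928 → Feb 13, 1929: 366 days (Feb 29, 1928 is in that span).
Feb 13, 1929 → Feb 13, 1930: 365 days.
Feb 13, 1930 → Feb 13, 1931: 365 days.
Feb 13, 1931 → Mar 13, 1931: 28 days (February has 28).
Mar 13, 1931 → Apr 13, 1931: 31 days (March has 31).
Apr 13, 1931 → May 13, 1931: 30 days (April has 30).
May 13, 1931 → Jun 13, 1931: 31 days (May has 31).
Jun 13, 1931 → Jul 13, 1931: 30 days (June has 30).
Jul 13, 1931 → Aug 13, 1931: 31 days (July has 31).
Aug 13, 1931 → Sep 13, 1931: 31 days (August has 31).
Sep 13, 1931 → Oct 13, 1931: 30 days (September has 30).
Oct 13, 1931 → Nov 13, 1931: 31 days (October has 31).
Nov 13, 1931 → Dec 13, 1931: 30 days (November has 30).
Dec 13, 1931 → Jan 13, 1932: 31 days (December has 31).
Jan 13, 1932 → Feb 4, 1932: 22 days.
Total: 4739 days.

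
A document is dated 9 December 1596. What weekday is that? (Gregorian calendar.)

Doomsday rule: the anchor day for the 1500s is Wednesday. For year 96: 96÷12 = 8 r 0, and 0÷4 = 0, so 8+0+0 = 8.
Wednesday + 8 ≡ Thursday — that's 1596's doomsday.
In December the doomsday date is Dec 12.
Dec 9 is 3 days before Dec 12; 3 mod 7 = 3, so Thursday − 3 = Monday.

Monday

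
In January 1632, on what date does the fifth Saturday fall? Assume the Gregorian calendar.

January 1, 1632 is a Thursday.
The first Saturday is therefore January 3 (2 days later).
The fifth Saturday is 3 + 4×7 = January 31.

January 31, 1632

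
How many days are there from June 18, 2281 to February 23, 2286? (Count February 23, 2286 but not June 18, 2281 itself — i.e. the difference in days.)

Jun 18, 2281 → Jun 18, 2282: 365 days.
Jun 18, 2282 → Jun 18, 2283: 365 days.
Jun 18, 2283 → Jun 18, 2284: 366 days (Feb 29, 2284 is in that span).
Jun 18, 2284 → Jun 18, 2285: 365 days.
Jun 18, 2285 → Jul 18, 2285: 30 days (June has 30).
Jul 18, 2285 → Aug 18, 2285: 31 days (July has 31).
Aug 18, 2285 → Sep 18, 2285: 31 days (August has 31).
Sep 18, 2285 → Oct 18, 2285: 30 days (September has 30).
Oct 18, 2285 → Nov 18, 2285: 31 days (October has 31).
Nov 18, 2285 → Dec 18, 2285: 30 days (November has 30).
Dec 18, 2285 → Jan 18, 2286: 31 days (December has 31).
Jan 18, 2286 → Feb 18, 2286: 31 days (January has 31).
Feb 18, 2286 → Feb 23, 2286: 5 days.
Total: 1711 days.

1711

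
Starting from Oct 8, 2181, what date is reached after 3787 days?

February 20, 2192

+365 (one year) → Oct 8, 2182 (3422 left).
+365 (one year) → Oct 8, 2183 (3057 left).
+366 (one year; includes Feb 29, 2184) → Oct 8, 2184 (2691 left).
+365 (one year) → Oct 8, 2185 (2326 left).
+365 (one year) → Oct 8, 2186 (1961 left).
+365 (one year) → Oct 8, 2187 (1596 left).
+366 (one year; includes Feb 29, 2188) → Oct 8, 2188 (1230 left).
+365 (one year) → Oct 8, 2189 (865 left).
+365 (one year) → Oct 8, 2190 (500 left).
+365 (one year) → Oct 8, 2191 (135 left).
Oct has 31 days: +24 → Nov 1, 2191 (111 left).
Nov has 30 days: +30 → Dec 1, 2191 (81 left).
Dec has 31 days: +31 → Jan 1, 2192 (50 left).
Jan has 31 days: +31 → Feb 1, 2192 (19 left).
+19 → Feb 20, 2192.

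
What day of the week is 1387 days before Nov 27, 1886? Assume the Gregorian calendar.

Nov 27, 1886 is a Saturday.
1387 mod 7 = 1, so 1387 days before a Saturday is Saturday − 1 = Friday.

Friday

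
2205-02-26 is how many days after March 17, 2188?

6189

Mar 17, 2188 → Mar 17, 2189: 365 days.
Mar 17, 2189 → Mar 17, 2190: 365 days.
Mar 17, 2190 → Mar 17, 2191: 365 days.
Mar 17, 2191 → Mar 17, 2192: 366 days (Feb 29, 2192 is in that span).
Mar 17, 2192 → Mar 17, 2193: 365 days.
Mar 17, 2193 → Mar 17, 2194: 365 days.
Mar 17, 2194 → Mar 17, 2195: 365 days.
Mar 17, 2195 → Mar 17, 2196: 366 days (Feb 29, 2196 is in that span).
Mar 17, 2196 → Mar 17, 2197: 365 days.
Mar 17, 2197 → Mar 17, 2198: 365 days.
Mar 17, 2198 → Mar 17, 2199: 365 days.
Mar 17, 2199 → Mar 17, 2200: 365 days.
Mar 17, 2200 → Mar 17, 2201: 365 days.
Mar 17, 2201 → Mar 17, 2202: 365 days.
Mar 17, 2202 → Mar 17, 2203: 365 days.
Mar 17, 2203 → Mar 17, 2204: 366 days (Feb 29, 2204 is in that span).
Mar 17, 2204 → Apr 17, 2204: 31 days (March has 31).
Apr 17, 2204 → May 17, 2204: 30 days (April has 30).
May 17, 2204 → Jun 17, 2204: 31 days (May has 31).
Jun 17, 2204 → Jul 17, 2204: 30 days (June has 30).
Jul 17, 2204 → Aug 17, 2204: 31 days (July has 31).
Aug 17, 2204 → Sep 17, 2204: 31 days (August has 31).
Sep 17, 2204 → Oct 17, 2204: 30 days (September has 30).
Oct 17, 2204 → Nov 17, 2204: 31 days (October has 31).
Nov 17, 2204 → Dec 17, 2204: 30 days (November has 30).
Dec 17, 2204 → Jan 17, 2205: 31 days (December has 31).
Jan 17, 2205 → Feb 17, 2205: 31 days (January has 31).
Feb 17, 2205 → Feb 26, 2205: 9 days.
Total: 6189 days.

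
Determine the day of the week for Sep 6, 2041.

January 1, 2041 is a Tuesday.
Jan 1, 2041 → Feb 1, 2041: 31 days (January has 31).
Feb 1, 2041 → Mar 1, 2041: 28 days (February has 28).
Mar 1, 2041 → Apr 1, 2041: 31 days (March has 31).
Apr 1, 2041 → May 1, 2041: 30 days (April has 30).
May 1, 2041 → Jun 1, 2041: 31 days (May has 31).
Jun 1, 2041 → Jul 1, 2041: 30 days (June has 30).
Jul 1, 2041 → Aug 1, 2041: 31 days (July has 31).
Aug 1, 2041 → Sep 1, 2041: 31 days (August has 31).
Sep 1, 2041 → Sep 6, 2041: 5 days.
Total: 248 days.
248 mod 7 = 3, so Tuesday + 3 = Friday.

Friday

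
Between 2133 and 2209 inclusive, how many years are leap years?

18

Multiples of 4 in [2133,2209]: 19.
Of those, multiples of 100: 1 (not leap unless ÷400).
Multiples of 400: 0.
Leap years = 19 − 1 + 0 = 18.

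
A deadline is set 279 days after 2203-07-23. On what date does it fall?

April 27, 2204

Jul has 31 days: +9 → Aug 1, 2203 (270 left).
Aug has 31 days: +31 → Sep 1, 2203 (239 left).
Sep has 30 days: +30 → Oct 1, 2203 (209 left).
Oct has 31 days: +31 → Nov 1, 2203 (178 left).
Nov has 30 days: +30 → Dec 1, 2203 (148 left).
Dec has 31 days: +31 → Jan 1, 2204 (117 left).
Jan has 31 days: +31 → Feb 1, 2204 (86 left).
Feb has 29 days: +29 → Mar 1, 2204 (57 left).
Mar has 31 days: +31 → Apr 1, 2204 (26 left).
+26 → Apr 27, 2204.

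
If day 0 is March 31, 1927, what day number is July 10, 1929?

Mar 31, 1927 → Mar 31, 1928: 366 days (Feb 29, 1928 is in that span).
Mar 31, 1928 → Mar 31, 1929: 365 days.
Mar 31, 1929 → Apr 30, 1929: 30 days (March has 31).
Apr 30, 1929 → May 30, 1929: 30 days (April has 30).
May 30, 1929 → Jun 30, 1929: 31 days (May has 31).
Jun 30, 1929 → Jul 10, 1929: 10 days.
Total: 832 days.

832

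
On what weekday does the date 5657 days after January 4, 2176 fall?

Friday

Jan 4, 2176 is a Thursday.
5657 mod 7 = 1, so 5657 days after a Thursday is Thursday + 1 = Friday.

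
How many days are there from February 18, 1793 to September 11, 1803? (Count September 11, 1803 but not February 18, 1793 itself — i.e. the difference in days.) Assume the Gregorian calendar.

3856

Feb 18, 1793 → Feb 18, 1794: 365 days.
Feb 18, 1794 → Feb 18, 1795: 365 days.
Feb 18, 1795 → Feb 18, 1796: 365 days.
Feb 18, 1796 → Feb 18, 1797: 366 days (Feb 29, 1796 is in that span).
Feb 18, 1797 → Feb 18, 1798: 365 days.
Feb 18, 1798 → Feb 18, 1799: 365 days.
Feb 18, 1799 → Feb 18, 1800: 365 days.
Feb 18, 1800 → Feb 18, 1801: 365 days.
Feb 18, 1801 → Feb 18, 1802: 365 days.
Feb 18, 1802 → Feb 18, 1803: 365 days.
Feb 18, 1803 → Mar 18, 1803: 28 days (February has 28).
Mar 18, 1803 → Apr 18, 1803: 31 days (March has 31).
Apr 18, 1803 → May 18, 1803: 30 days (April has 30).
May 18, 1803 → Jun 18, 1803: 31 days (May has 31).
Jun 18, 1803 → Jul 18, 1803: 30 days (June has 30).
Jul 18, 1803 → Aug 18, 1803: 31 days (July has 31).
Aug 18, 1803 → Sep 11, 1803: 24 days.
Total: 3856 days.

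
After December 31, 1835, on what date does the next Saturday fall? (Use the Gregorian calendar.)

January 2, 1836

Dec 31, 1835 is a Thursday.
From Thursday to the next Saturday is 2 days.
Dec 31, 1835 + 2 = Jan 2, 1836.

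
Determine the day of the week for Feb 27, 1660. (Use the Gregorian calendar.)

Friday

Doomsday rule: the anchor day for the 1600s is Tuesday. For year 60: 60÷12 = 5 r 0, and 0÷4 = 0, so 5+0+0 = 5.
Tuesday + 5 ≡ Sunday — that's 1660's doomsday.
In February the doomsday date is Feb 29 (1660 is a leap year (divisible by 4)).
Feb 27 is 2 days before Feb 29; 2 mod 7 = 2, so Sunday − 2 = Friday.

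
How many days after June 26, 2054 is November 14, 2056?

872

Jun 26, 2054 → Jun 26, 2055: 365 days.
Jun 26, 2055 → Jun 26, 2056: 366 days (Feb 29, 2056 is in that span).
Jun 26, 2056 → Jul 26, 2056: 30 days (June has 30).
Jul 26, 2056 → Aug 26, 2056: 31 days (July has 31).
Aug 26, 2056 → Sep 26, 2056: 31 days (August has 31).
Sep 26, 2056 → Oct 26, 2056: 30 days (September has 30).
Oct 26, 2056 → Nov 14, 2056: 19 days.
Total: 872 days.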